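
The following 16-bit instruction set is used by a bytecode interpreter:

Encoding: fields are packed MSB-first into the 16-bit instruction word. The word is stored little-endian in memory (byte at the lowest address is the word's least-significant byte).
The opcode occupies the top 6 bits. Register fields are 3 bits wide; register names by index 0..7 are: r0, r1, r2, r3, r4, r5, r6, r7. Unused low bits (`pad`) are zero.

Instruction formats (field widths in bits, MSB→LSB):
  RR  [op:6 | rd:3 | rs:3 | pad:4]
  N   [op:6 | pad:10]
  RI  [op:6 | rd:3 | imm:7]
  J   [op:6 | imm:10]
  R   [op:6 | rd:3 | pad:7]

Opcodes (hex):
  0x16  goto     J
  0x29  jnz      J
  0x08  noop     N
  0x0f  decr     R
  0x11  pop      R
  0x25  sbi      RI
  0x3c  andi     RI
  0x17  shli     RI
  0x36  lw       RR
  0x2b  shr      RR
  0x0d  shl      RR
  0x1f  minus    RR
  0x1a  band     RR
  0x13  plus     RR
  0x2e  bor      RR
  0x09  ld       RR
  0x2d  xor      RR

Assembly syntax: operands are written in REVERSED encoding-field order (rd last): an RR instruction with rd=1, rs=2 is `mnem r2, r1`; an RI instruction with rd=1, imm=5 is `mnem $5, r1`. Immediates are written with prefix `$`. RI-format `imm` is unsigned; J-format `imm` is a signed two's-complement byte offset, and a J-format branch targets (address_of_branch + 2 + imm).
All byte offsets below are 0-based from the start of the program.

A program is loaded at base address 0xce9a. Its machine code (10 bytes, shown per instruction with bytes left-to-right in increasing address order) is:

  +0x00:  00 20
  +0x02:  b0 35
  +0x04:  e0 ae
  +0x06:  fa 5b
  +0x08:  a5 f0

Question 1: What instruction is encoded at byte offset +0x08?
andi $37, r1

[08] a5 f0 → 0xf0a5
  top 6b → 0x3c → andi [RI]
  rd: (w>>7)&0x7=0x1 → r1
  imm: (w>>0)&0x7f=0x25 → $37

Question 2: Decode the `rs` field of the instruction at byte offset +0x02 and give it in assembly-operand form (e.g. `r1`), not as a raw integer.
r3

off 0x02: read b0 35 as little → 0x35b0
  op=0x35b0>>10=0xd ⇒ shl (RR)
  rd@[9:7]=0x3 ⇒ r3
  rs@[6:4]=0x3 ⇒ r3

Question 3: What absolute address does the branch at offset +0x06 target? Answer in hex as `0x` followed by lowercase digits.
+0x06: fa 5b ⇒ word 0x5bfa (little)
  opcode bits[15:10]=0x16: goto/J
  imm@[9:0]=0x3fa (s10→-6) ⇒ $-6
  target = base 0xce9a + off 0x06 + 2 + imm -6 = 0xce9c

0xce9c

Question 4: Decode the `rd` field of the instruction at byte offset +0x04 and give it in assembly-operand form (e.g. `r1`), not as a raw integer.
r5

[04] e0 ae → 0xaee0
  top 6b → 0x2b → shr [RR]
  rd: (w>>7)&0x7=0x5 → r5
  rs: (w>>4)&0x7=0x6 → r6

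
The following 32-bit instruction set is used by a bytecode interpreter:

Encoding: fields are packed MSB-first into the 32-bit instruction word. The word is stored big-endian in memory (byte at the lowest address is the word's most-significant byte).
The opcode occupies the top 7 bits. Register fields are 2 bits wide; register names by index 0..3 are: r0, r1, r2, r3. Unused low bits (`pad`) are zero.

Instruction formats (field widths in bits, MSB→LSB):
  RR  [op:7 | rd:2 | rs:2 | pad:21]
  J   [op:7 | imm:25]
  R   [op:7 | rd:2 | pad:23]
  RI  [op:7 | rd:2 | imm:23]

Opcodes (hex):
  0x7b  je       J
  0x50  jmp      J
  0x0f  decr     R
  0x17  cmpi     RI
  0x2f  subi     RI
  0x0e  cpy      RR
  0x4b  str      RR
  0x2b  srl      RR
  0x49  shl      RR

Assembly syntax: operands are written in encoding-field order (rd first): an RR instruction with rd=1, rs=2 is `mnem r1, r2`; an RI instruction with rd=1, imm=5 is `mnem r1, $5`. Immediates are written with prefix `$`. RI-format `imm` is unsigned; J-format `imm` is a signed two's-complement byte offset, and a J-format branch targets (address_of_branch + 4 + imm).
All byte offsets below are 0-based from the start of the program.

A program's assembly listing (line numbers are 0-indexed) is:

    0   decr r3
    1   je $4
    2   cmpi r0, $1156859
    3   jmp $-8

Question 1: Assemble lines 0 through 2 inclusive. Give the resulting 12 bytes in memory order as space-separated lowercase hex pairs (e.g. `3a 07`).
1f 80 00 00 f6 00 00 04 2e 11 a6 fb

L0: decr op=0xf:7|rd=3:2|pad=0:23 ⇒ 0x1f800000 ⇒ big 1f 80 00 00
L1: je op=0x7b:7|imm=4:25 ⇒ 0xf6000004 ⇒ big f6 00 00 04
L2: cmpi op=0x17:7|rd=0:2|imm=1156859:23 ⇒ 0x2e11a6fb ⇒ big 2e 11 a6 fb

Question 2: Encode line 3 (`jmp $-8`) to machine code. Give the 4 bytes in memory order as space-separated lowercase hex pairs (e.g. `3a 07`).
3. jmp fields op=0x50:7|imm=-8:25 → word a1fffff8h → a1 ff ff f8

a1 ff ff f8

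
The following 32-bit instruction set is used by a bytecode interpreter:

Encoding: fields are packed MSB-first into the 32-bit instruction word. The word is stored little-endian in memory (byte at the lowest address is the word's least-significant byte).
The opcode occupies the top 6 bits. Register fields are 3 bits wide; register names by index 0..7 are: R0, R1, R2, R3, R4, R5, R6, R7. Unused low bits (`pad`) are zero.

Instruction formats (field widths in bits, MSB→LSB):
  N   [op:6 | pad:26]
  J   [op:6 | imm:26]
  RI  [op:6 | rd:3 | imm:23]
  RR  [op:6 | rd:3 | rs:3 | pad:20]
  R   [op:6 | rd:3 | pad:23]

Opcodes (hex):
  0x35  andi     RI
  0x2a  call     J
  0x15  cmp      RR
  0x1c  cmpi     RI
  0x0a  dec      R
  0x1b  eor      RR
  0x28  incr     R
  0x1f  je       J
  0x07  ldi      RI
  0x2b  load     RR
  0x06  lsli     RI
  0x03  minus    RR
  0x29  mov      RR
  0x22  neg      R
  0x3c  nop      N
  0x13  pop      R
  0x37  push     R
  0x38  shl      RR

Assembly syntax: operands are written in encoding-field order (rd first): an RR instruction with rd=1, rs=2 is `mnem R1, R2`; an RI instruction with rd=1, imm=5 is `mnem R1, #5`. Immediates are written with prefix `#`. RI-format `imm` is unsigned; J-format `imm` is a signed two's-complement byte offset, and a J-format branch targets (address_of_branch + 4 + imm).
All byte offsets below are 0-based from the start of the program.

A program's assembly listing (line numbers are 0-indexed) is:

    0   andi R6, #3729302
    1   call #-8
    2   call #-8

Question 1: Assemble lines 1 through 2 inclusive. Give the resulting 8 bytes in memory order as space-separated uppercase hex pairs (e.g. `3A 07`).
L1: call op=0x2a:6|imm=-8:26 ⇒ 0xabfffff8 ⇒ little f8 ff ff ab
L2: call op=0x2a:6|imm=-8:26 ⇒ 0xabfffff8 ⇒ little f8 ff ff ab

F8 FF FF AB F8 FF FF AB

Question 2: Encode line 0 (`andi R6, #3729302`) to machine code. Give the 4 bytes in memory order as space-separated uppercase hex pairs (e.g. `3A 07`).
0. andi fields op=0x35:6|rd=6:3|imm=3729302:23 → word d738e796h → 96 e7 38 d7

96 E7 38 D7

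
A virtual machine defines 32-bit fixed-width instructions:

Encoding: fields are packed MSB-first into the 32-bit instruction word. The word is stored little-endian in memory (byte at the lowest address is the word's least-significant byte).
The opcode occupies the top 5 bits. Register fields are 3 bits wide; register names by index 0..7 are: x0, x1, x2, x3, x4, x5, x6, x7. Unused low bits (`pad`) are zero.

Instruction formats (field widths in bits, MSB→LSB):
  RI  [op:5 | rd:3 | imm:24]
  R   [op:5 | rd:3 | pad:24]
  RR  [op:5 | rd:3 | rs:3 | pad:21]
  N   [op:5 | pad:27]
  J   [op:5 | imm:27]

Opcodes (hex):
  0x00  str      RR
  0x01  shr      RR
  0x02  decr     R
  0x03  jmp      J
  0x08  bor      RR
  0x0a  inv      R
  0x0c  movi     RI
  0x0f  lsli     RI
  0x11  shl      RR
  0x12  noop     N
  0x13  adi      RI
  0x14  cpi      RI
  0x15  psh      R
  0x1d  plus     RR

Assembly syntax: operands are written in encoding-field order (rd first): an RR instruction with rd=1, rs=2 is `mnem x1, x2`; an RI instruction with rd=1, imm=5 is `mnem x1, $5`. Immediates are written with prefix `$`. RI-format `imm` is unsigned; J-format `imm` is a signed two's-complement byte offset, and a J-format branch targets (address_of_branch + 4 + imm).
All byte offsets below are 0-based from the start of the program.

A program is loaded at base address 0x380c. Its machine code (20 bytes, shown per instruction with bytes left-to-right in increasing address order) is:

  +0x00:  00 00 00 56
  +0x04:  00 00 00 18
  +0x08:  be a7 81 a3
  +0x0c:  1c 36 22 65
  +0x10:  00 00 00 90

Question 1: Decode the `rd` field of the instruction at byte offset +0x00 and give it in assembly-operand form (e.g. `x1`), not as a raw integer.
@+00  little-endian(00 00 00 56) = 0x56000000
  top 5b → 0xa → inv [R]
  rd@[26:24]=0x6 ⇒ x6

x6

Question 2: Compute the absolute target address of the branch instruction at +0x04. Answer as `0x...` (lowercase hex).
0x3814

+0x04: 00 00 00 18 ⇒ word 0x18000000 (little)
  top 5b → 0x3 → jmp [J]
  imm: (w>>0)&0x7ffffff=0x0 → $0
  target = base 0x380c + off 0x04 + 4 + imm 0 = 0x3814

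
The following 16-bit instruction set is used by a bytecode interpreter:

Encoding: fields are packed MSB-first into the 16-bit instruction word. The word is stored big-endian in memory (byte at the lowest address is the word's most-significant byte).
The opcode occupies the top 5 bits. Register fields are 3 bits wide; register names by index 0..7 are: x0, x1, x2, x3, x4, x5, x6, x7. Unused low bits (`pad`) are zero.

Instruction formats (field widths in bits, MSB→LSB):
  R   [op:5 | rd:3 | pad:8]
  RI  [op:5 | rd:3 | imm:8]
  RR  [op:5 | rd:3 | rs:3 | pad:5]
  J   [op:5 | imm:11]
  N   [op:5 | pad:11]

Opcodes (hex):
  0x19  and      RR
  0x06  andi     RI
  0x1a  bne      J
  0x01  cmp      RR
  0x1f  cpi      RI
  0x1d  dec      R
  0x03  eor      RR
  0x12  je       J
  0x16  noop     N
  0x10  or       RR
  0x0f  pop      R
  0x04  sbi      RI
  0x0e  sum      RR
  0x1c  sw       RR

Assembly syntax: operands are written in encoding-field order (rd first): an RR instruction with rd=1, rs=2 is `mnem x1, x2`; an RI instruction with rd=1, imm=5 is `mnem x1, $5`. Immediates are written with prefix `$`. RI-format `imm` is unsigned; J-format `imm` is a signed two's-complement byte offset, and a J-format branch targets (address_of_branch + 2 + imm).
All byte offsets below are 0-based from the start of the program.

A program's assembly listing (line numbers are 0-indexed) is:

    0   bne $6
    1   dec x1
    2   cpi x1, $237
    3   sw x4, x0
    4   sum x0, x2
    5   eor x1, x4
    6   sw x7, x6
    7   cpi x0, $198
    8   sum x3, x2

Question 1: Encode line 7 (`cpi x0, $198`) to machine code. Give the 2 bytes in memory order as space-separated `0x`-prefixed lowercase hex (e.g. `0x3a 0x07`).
0xf8 0xc6

L7: cpi op=0x1f:5|rd=0:3|imm=198:8 ⇒ 0xf8c6 ⇒ big f8 c6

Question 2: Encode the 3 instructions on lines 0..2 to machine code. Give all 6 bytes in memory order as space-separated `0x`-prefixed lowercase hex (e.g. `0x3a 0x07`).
0. bne fields op=0x1a:5|imm=6:11 → word d006h → d0 06
1. dec fields op=0x1d:5|rd=1:3|pad=0:8 → word e900h → e9 00
2. cpi fields op=0x1f:5|rd=1:3|imm=237:8 → word f9edh → f9 ed

0xd0 0x06 0xe9 0x00 0xf9 0xed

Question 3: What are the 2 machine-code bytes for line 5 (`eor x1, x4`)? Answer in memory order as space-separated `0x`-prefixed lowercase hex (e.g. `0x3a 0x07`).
0x19 0x80

L5: eor op=0x3:5|rd=1:3|rs=4:3|pad=0:5 ⇒ 0x1980 ⇒ big 19 80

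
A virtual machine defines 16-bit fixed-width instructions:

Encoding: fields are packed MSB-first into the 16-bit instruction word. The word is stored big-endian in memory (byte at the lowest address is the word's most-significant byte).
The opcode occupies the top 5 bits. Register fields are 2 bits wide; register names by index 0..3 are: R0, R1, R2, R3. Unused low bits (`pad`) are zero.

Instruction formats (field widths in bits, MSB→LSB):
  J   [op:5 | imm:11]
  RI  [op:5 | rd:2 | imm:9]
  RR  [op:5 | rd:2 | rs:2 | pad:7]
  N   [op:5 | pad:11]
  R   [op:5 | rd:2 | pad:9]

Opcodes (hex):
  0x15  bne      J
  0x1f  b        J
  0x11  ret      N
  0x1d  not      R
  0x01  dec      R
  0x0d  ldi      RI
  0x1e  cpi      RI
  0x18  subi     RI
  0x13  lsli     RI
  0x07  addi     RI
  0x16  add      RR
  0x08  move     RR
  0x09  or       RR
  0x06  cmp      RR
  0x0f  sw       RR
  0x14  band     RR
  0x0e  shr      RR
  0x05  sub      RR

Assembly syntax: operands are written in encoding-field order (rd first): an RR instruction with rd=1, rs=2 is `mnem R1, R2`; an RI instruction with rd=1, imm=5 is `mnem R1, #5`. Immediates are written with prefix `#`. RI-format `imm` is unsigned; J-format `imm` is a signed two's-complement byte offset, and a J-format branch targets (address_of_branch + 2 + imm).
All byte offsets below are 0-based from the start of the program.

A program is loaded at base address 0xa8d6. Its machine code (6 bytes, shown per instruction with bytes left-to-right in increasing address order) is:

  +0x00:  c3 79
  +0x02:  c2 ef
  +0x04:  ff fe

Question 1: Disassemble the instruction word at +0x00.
subi R1, #377

+0x00: c3 79 ⇒ word 0xc379 (big)
  top 5b → 0x18 → subi [RI]
  [10:9] rd=1 = R1
  [8:0] imm=377 = #377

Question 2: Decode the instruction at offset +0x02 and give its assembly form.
off 0x02: read c2 ef as big → 0xc2ef
  op=0xc2ef>>11=0x18 ⇒ subi (RI)
  [10:9] rd=1 = R1
  [8:0] imm=239 = #239

subi R1, #239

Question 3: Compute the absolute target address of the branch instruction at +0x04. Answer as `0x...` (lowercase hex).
off 0x04: read ff fe as big → 0xfffe
  op=0xfffe>>11=0x1f ⇒ b (J)
  [10:0] imm=2046 (s11→-2) = #-2
  target = base 0xa8d6 + off 0x04 + 2 + imm -2 = 0xa8da

0xa8da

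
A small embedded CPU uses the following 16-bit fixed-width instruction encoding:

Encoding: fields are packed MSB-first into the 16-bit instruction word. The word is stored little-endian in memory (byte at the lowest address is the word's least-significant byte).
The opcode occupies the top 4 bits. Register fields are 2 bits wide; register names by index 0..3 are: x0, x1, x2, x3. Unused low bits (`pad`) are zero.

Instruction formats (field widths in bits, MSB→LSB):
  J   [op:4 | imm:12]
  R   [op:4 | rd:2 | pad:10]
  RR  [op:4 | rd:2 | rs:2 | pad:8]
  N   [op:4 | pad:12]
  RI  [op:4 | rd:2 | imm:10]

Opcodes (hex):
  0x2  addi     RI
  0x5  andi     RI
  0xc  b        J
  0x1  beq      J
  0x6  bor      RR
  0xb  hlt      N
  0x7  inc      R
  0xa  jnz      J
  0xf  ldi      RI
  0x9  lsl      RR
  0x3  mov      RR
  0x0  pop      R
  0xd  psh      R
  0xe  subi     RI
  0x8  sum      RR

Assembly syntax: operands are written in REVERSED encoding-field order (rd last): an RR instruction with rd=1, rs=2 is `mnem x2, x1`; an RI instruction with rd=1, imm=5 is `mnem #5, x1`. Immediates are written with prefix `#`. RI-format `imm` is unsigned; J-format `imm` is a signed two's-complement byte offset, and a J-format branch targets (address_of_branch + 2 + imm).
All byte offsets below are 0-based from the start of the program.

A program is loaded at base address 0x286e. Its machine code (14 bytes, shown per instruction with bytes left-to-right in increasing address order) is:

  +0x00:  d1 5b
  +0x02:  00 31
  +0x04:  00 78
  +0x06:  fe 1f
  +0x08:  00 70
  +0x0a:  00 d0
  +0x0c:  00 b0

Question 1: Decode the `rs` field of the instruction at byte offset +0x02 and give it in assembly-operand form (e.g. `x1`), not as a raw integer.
x1

+0x02: 00 31 ⇒ word 0x3100 (little)
  opcode bits[15:12]=0x3: mov/RR
  [11:10] rd=0 = x0
  [9:8] rs=1 = x1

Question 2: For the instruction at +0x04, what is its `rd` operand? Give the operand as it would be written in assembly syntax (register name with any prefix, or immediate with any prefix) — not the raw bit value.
x2

@+04  little-endian(00 78) = 0x7800
  top 4b → 0x7 → inc [R]
  rd@[11:10]=0x2 ⇒ x2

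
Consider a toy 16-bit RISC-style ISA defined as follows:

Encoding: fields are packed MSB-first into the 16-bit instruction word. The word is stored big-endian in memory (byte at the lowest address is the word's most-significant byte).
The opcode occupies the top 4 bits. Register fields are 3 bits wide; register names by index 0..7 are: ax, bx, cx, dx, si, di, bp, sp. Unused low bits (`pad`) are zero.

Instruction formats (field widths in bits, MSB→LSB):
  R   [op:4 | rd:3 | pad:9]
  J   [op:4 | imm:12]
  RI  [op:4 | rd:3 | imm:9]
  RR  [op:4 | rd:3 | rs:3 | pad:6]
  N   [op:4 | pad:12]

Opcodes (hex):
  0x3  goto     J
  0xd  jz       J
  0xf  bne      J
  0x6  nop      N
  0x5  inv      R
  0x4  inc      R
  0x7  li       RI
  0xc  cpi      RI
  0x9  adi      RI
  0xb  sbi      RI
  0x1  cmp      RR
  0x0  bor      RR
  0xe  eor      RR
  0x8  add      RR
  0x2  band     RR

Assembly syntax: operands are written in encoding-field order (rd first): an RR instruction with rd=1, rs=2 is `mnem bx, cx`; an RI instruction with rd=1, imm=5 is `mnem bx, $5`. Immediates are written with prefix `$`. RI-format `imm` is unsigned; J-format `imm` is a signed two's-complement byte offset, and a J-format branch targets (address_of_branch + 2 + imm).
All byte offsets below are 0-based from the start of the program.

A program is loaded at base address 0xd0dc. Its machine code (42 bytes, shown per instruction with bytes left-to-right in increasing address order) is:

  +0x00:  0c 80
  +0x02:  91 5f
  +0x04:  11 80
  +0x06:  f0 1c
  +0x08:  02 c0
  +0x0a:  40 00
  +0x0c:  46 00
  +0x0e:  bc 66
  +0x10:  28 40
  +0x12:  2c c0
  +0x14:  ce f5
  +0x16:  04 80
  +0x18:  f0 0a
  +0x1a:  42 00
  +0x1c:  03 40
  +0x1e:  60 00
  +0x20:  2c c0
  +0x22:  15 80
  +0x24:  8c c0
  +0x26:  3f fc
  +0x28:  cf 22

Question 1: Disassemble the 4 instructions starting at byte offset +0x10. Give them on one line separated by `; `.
band si, bx; band bp, dx; cpi sp, $245; bor cx, cx

+0x10: 28 40 ⇒ word 0x2840 (big)
  op=0x2840>>12=0x2 ⇒ band (RR)
  rd@[11:9]=0x4 ⇒ si
  rs@[8:6]=0x1 ⇒ bx
+0x12: 2c c0 ⇒ word 0x2cc0 (big)
  op=0x2cc0>>12=0x2 ⇒ band (RR)
  rd@[11:9]=0x6 ⇒ bp
  rs@[8:6]=0x3 ⇒ dx
+0x14: ce f5 ⇒ word 0xcef5 (big)
  op=0xcef5>>12=0xc ⇒ cpi (RI)
  rd@[11:9]=0x7 ⇒ sp
  imm@[8:0]=0xf5 ⇒ $245
+0x16: 04 80 ⇒ word 0x0480 (big)
  op=0x0480>>12=0x0 ⇒ bor (RR)
  rd@[11:9]=0x2 ⇒ cx
  rs@[8:6]=0x2 ⇒ cx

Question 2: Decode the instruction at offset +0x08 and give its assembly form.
[08] 02 c0 → 0x02c0
  op=0x02c0>>12=0x0 ⇒ bor (RR)
  rd: (w>>9)&0x7=0x1 → bx
  rs: (w>>6)&0x7=0x3 → dx

bor bx, dx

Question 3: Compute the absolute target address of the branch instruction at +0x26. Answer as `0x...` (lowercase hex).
0xd100

off 0x26: read 3f fc as big → 0x3ffc
  opcode bits[15:12]=0x3: goto/J
  imm: (w>>0)&0xfff=0xffc (s12→-4) → $-4
  target = base 0xd0dc + off 0x26 + 2 + imm -4 = 0xd100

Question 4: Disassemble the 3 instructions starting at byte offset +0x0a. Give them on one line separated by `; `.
@+0a  big-endian(40 00) = 0x4000
  opcode bits[15:12]=0x4: inc/R
  [11:9] rd=0 = ax
@+0c  big-endian(46 00) = 0x4600
  opcode bits[15:12]=0x4: inc/R
  [11:9] rd=3 = dx
@+0e  big-endian(bc 66) = 0xbc66
  opcode bits[15:12]=0xb: sbi/RI
  [11:9] rd=6 = bp
  [8:0] imm=102 = $102

inc ax; inc dx; sbi bp, $102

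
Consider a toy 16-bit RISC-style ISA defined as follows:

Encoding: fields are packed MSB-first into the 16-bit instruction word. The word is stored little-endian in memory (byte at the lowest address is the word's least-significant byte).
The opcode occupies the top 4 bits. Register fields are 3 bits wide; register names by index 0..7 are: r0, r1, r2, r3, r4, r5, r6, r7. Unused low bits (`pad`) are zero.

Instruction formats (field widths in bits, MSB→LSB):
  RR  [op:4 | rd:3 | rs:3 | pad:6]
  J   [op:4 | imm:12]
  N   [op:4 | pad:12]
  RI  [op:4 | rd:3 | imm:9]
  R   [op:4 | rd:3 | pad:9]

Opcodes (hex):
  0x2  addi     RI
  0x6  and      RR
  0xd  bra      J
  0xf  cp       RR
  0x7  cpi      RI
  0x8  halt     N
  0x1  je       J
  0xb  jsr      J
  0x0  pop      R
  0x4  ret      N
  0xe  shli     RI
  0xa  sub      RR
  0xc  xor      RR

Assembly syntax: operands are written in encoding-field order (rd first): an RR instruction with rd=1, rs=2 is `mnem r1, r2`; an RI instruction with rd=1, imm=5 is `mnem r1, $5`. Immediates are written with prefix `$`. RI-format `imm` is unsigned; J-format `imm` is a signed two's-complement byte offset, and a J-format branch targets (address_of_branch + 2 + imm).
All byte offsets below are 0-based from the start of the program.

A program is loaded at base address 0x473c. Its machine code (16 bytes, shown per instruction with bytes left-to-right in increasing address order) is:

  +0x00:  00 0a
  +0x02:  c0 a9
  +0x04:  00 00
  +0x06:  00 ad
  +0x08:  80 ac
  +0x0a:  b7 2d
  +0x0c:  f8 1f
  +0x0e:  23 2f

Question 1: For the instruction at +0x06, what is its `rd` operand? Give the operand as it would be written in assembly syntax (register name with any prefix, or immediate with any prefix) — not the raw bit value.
off 0x06: read 00 ad as little → 0xad00
  op=0xad00>>12=0xa ⇒ sub (RR)
  rd@[11:9]=0x6 ⇒ r6
  rs@[8:6]=0x4 ⇒ r4

r6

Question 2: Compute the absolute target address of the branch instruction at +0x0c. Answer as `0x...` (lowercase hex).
[0c] f8 1f → 0x1ff8
  top 4b → 0x1 → je [J]
  imm: (w>>0)&0xfff=0xff8 (s12→-8) → $-8
  target = base 0x473c + off 0x0c + 2 + imm -8 = 0x4742

0x4742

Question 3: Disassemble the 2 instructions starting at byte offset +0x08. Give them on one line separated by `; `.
sub r6, r2; addi r6, $439

off 0x08: read 80 ac as little → 0xac80
  opcode bits[15:12]=0xa: sub/RR
  rd@[11:9]=0x6 ⇒ r6
  rs@[8:6]=0x2 ⇒ r2
off 0x0a: read b7 2d as little → 0x2db7
  opcode bits[15:12]=0x2: addi/RI
  rd@[11:9]=0x6 ⇒ r6
  imm@[8:0]=0x1b7 ⇒ $439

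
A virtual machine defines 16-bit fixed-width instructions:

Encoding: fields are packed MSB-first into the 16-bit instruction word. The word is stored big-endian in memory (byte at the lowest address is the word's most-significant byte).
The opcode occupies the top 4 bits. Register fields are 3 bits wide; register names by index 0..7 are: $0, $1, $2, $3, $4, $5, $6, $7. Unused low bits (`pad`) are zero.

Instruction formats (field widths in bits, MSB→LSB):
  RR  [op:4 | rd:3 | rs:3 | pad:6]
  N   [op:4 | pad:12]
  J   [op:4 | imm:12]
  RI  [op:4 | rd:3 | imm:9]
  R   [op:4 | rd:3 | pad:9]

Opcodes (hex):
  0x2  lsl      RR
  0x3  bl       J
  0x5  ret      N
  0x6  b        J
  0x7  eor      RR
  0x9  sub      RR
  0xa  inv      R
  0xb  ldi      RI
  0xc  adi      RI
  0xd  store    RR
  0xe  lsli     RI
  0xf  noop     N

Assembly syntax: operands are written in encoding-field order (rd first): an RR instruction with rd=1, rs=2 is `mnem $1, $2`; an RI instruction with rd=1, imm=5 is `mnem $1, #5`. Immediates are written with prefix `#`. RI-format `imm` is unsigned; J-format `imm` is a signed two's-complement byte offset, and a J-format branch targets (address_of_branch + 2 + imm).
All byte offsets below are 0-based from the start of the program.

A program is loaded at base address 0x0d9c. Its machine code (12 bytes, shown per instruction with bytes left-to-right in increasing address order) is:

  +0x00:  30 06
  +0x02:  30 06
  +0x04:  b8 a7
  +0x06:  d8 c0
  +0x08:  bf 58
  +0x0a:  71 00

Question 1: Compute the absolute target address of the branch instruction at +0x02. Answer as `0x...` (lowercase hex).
@+02  big-endian(30 06) = 0x3006
  top 4b → 0x3 → bl [J]
  imm: (w>>0)&0xfff=0x6 → #6
  target = base 0x0d9c + off 0x02 + 2 + imm 6 = 0x0da6

0x0da6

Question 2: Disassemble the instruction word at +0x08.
+0x08: bf 58 ⇒ word 0xbf58 (big)
  top 4b → 0xb → ldi [RI]
  rd: (w>>9)&0x7=0x7 → $7
  imm: (w>>0)&0x1ff=0x158 → #344

ldi $7, #344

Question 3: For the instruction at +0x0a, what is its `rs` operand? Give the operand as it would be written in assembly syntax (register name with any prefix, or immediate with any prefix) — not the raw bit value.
@+0a  big-endian(71 00) = 0x7100
  top 4b → 0x7 → eor [RR]
  rd: (w>>9)&0x7=0x0 → $0
  rs: (w>>6)&0x7=0x4 → $4

$4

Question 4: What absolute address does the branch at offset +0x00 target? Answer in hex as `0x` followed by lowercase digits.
0x0da4

@+00  big-endian(30 06) = 0x3006
  opcode bits[15:12]=0x3: bl/J
  [11:0] imm=6 = #6
  target = base 0x0d9c + off 0x00 + 2 + imm 6 = 0x0da4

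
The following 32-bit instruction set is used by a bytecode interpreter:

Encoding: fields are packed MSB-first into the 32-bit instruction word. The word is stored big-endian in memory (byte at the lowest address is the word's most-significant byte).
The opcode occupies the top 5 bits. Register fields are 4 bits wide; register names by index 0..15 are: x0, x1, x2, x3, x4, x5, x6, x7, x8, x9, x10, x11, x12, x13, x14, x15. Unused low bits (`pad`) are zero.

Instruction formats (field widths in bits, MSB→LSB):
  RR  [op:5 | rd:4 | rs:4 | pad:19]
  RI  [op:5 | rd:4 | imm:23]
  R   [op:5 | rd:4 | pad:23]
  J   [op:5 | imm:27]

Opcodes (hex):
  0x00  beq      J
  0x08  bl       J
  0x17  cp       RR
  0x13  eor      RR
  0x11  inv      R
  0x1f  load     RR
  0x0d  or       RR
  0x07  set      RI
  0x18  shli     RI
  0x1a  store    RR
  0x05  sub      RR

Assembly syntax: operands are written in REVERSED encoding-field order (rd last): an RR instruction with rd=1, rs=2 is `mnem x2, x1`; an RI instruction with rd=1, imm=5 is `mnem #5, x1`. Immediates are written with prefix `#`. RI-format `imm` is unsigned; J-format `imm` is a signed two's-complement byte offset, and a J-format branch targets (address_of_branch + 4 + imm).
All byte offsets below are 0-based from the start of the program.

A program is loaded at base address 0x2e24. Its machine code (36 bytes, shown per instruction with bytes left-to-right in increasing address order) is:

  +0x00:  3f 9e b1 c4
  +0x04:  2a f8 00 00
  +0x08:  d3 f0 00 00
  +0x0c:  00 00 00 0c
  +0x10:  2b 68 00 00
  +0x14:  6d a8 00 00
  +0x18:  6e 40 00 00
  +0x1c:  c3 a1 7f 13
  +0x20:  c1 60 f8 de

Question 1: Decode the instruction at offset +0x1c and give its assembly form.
shli #2195219, x7

+0x1c: c3 a1 7f 13 ⇒ word 0xc3a17f13 (big)
  opcode bits[31:27]=0x18: shli/RI
  rd: (w>>23)&0xf=0x7 → x7
  imm: (w>>0)&0x7fffff=0x217f13 → #2195219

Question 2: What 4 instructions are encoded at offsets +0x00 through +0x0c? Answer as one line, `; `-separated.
+0x00: 3f 9e b1 c4 ⇒ word 0x3f9eb1c4 (big)
  op=0x3f9eb1c4>>27=0x7 ⇒ set (RI)
  rd: (w>>23)&0xf=0xf → x15
  imm: (w>>0)&0x7fffff=0x1eb1c4 → #2011588
+0x04: 2a f8 00 00 ⇒ word 0x2af80000 (big)
  op=0x2af80000>>27=0x5 ⇒ sub (RR)
  rd: (w>>23)&0xf=0x5 → x5
  rs: (w>>19)&0xf=0xf → x15
+0x08: d3 f0 00 00 ⇒ word 0xd3f00000 (big)
  op=0xd3f00000>>27=0x1a ⇒ store (RR)
  rd: (w>>23)&0xf=0x7 → x7
  rs: (w>>19)&0xf=0xe → x14
+0x0c: 00 00 00 0c ⇒ word 0x0000000c (big)
  op=0x0000000c>>27=0x0 ⇒ beq (J)
  imm: (w>>0)&0x7ffffff=0xc → #12

set #2011588, x15; sub x15, x5; store x14, x7; beq #12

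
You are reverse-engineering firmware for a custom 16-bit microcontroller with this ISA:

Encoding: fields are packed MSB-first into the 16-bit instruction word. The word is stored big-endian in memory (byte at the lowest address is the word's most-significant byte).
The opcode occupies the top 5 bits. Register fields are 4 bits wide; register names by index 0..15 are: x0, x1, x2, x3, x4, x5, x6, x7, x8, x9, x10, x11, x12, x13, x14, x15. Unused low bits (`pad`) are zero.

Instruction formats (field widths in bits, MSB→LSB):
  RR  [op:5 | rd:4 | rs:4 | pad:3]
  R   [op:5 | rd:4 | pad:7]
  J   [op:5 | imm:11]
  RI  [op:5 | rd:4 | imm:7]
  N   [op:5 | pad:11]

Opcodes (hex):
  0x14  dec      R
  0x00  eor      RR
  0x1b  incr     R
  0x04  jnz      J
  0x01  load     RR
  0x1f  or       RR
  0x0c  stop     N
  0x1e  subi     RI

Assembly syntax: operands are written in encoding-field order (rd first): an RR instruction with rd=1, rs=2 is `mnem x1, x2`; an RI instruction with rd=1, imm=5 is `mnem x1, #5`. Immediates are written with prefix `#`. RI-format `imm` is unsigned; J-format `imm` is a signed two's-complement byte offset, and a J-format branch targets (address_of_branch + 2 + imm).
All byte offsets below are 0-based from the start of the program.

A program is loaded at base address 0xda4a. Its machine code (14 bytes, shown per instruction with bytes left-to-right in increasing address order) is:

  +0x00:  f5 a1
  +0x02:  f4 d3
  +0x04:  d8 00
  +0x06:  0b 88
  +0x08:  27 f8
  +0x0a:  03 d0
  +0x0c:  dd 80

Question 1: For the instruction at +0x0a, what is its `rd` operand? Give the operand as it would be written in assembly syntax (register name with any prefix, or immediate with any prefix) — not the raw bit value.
x7

off 0x0a: read 03 d0 as big → 0x03d0
  op=0x03d0>>11=0x0 ⇒ eor (RR)
  rd@[10:7]=0x7 ⇒ x7
  rs@[6:3]=0xa ⇒ x10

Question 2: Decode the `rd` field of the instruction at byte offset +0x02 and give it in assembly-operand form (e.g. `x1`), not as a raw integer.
x9

off 0x02: read f4 d3 as big → 0xf4d3
  top 5b → 0x1e → subi [RI]
  rd@[10:7]=0x9 ⇒ x9
  imm@[6:0]=0x53 ⇒ #83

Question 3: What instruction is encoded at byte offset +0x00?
+0x00: f5 a1 ⇒ word 0xf5a1 (big)
  opcode bits[15:11]=0x1e: subi/RI
  [10:7] rd=11 = x11
  [6:0] imm=33 = #33

subi x11, #33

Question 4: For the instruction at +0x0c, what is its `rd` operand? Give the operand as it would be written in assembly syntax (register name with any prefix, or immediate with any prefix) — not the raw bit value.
[0c] dd 80 → 0xdd80
  op=0xdd80>>11=0x1b ⇒ incr (R)
  rd: (w>>7)&0xf=0xb → x11

x11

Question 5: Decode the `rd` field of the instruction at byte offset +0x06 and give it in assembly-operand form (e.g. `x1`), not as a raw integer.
x7

@+06  big-endian(0b 88) = 0x0b88
  opcode bits[15:11]=0x1: load/RR
  [10:7] rd=7 = x7
  [6:3] rs=1 = x1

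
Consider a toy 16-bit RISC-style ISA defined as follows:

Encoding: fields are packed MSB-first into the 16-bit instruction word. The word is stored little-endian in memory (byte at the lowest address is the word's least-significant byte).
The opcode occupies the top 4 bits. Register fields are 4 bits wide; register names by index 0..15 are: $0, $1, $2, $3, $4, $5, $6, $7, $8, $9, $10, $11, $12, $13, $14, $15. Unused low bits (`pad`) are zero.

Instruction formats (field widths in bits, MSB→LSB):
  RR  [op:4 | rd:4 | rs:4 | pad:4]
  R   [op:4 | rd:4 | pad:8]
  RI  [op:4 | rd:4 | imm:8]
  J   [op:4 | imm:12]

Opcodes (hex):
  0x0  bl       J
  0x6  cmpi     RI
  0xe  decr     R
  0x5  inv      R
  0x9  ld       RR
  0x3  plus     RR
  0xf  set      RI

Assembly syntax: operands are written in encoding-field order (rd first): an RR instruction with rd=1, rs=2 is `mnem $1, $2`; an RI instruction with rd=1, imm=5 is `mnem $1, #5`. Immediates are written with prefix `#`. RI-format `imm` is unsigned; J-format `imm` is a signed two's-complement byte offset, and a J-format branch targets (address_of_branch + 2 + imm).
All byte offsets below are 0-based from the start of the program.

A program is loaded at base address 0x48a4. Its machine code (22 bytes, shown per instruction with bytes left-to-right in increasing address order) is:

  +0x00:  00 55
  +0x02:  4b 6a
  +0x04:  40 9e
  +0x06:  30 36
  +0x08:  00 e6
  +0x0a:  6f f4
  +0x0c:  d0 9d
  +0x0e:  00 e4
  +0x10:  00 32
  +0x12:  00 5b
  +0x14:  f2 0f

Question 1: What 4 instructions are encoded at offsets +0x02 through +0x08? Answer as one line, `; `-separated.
+0x02: 4b 6a ⇒ word 0x6a4b (little)
  op=0x6a4b>>12=0x6 ⇒ cmpi (RI)
  rd@[11:8]=0xa ⇒ $10
  imm@[7:0]=0x4b ⇒ #75
+0x04: 40 9e ⇒ word 0x9e40 (little)
  op=0x9e40>>12=0x9 ⇒ ld (RR)
  rd@[11:8]=0xe ⇒ $14
  rs@[7:4]=0x4 ⇒ $4
+0x06: 30 36 ⇒ word 0x3630 (little)
  op=0x3630>>12=0x3 ⇒ plus (RR)
  rd@[11:8]=0x6 ⇒ $6
  rs@[7:4]=0x3 ⇒ $3
+0x08: 00 e6 ⇒ word 0xe600 (little)
  op=0xe600>>12=0xe ⇒ decr (R)
  rd@[11:8]=0x6 ⇒ $6

cmpi $10, #75; ld $14, $4; plus $6, $3; decr $6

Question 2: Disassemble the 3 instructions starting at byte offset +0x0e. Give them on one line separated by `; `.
[0e] 00 e4 → 0xe400
  top 4b → 0xe → decr [R]
  [11:8] rd=4 = $4
[10] 00 32 → 0x3200
  top 4b → 0x3 → plus [RR]
  [11:8] rd=2 = $2
  [7:4] rs=0 = $0
[12] 00 5b → 0x5b00
  top 4b → 0x5 → inv [R]
  [11:8] rd=11 = $11

decr $4; plus $2, $0; inv $11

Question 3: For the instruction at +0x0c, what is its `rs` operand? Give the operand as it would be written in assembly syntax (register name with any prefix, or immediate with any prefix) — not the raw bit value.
$13

off 0x0c: read d0 9d as little → 0x9dd0
  opcode bits[15:12]=0x9: ld/RR
  rd: (w>>8)&0xf=0xd → $13
  rs: (w>>4)&0xf=0xd → $13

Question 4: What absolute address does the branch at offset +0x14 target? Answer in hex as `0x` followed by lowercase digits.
[14] f2 0f → 0x0ff2
  opcode bits[15:12]=0x0: bl/J
  imm: (w>>0)&0xfff=0xff2 (s12→-14) → #-14
  target = base 0x48a4 + off 0x14 + 2 + imm -14 = 0x48ac

0x48ac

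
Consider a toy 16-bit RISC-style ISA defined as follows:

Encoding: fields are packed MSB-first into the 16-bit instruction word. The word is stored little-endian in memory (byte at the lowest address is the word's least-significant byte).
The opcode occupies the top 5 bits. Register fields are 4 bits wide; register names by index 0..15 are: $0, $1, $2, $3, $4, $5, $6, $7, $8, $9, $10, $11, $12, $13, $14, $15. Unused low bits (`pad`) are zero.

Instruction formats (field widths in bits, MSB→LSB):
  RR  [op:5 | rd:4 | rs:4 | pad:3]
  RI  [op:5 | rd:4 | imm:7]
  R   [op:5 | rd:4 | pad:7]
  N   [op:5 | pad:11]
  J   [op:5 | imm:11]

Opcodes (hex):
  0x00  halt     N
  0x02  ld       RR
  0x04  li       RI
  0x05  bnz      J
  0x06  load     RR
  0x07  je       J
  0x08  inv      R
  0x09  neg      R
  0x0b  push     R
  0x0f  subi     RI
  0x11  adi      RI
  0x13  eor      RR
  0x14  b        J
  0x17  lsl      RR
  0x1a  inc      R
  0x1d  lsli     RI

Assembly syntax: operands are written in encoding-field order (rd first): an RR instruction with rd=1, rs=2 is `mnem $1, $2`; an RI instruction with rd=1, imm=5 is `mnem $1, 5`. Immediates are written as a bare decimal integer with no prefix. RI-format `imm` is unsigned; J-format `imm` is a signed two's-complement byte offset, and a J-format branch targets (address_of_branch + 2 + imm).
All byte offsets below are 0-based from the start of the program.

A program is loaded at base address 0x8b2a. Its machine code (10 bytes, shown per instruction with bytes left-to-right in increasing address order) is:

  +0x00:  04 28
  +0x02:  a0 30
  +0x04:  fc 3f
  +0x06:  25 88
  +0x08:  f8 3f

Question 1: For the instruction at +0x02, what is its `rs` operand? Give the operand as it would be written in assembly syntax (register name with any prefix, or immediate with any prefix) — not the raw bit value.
+0x02: a0 30 ⇒ word 0x30a0 (little)
  opcode bits[15:11]=0x6: load/RR
  [10:7] rd=1 = $1
  [6:3] rs=4 = $4

$4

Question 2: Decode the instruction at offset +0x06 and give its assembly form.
adi $0, 37

@+06  little-endian(25 88) = 0x8825
  top 5b → 0x11 → adi [RI]
  rd@[10:7]=0x0 ⇒ $0
  imm@[6:0]=0x25 ⇒ 37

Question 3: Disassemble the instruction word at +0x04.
[04] fc 3f → 0x3ffc
  op=0x3ffc>>11=0x7 ⇒ je (J)
  imm@[10:0]=0x7fc (s11→-4) ⇒ -4

je -4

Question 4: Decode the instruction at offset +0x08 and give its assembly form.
je -8

off 0x08: read f8 3f as little → 0x3ff8
  opcode bits[15:11]=0x7: je/J
  imm: (w>>0)&0x7ff=0x7f8 (s11→-8) → -8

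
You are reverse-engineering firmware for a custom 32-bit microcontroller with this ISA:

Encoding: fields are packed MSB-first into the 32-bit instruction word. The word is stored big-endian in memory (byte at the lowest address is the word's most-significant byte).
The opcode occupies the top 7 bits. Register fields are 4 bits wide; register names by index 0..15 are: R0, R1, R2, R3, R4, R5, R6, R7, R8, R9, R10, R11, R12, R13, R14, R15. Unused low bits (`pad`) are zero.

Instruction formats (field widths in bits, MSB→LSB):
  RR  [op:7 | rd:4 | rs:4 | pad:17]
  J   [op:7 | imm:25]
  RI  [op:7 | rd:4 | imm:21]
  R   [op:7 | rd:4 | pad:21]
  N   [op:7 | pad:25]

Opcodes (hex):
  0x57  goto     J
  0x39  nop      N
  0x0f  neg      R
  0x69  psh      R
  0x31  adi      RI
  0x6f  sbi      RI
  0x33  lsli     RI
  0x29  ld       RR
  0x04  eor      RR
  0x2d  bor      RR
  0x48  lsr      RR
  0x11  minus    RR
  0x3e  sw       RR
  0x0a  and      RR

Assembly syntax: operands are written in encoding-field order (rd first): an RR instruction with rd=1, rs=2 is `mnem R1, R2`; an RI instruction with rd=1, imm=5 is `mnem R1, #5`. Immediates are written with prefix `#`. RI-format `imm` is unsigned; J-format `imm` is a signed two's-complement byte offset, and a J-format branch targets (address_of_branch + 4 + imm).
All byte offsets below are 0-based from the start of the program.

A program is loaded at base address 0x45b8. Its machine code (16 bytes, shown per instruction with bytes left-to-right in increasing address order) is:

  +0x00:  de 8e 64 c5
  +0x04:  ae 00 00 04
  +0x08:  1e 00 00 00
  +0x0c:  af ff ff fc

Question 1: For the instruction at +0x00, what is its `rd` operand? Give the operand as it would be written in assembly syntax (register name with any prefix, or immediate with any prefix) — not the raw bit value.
+0x00: de 8e 64 c5 ⇒ word 0xde8e64c5 (big)
  top 7b → 0x6f → sbi [RI]
  rd@[24:21]=0x4 ⇒ R4
  imm@[20:0]=0xe64c5 ⇒ #943301

R4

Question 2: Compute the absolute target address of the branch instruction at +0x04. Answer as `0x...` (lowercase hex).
+0x04: ae 00 00 04 ⇒ word 0xae000004 (big)
  top 7b → 0x57 → goto [J]
  imm@[24:0]=0x4 ⇒ #4
  target = base 0x45b8 + off 0x04 + 4 + imm 4 = 0x45c4

0x45c4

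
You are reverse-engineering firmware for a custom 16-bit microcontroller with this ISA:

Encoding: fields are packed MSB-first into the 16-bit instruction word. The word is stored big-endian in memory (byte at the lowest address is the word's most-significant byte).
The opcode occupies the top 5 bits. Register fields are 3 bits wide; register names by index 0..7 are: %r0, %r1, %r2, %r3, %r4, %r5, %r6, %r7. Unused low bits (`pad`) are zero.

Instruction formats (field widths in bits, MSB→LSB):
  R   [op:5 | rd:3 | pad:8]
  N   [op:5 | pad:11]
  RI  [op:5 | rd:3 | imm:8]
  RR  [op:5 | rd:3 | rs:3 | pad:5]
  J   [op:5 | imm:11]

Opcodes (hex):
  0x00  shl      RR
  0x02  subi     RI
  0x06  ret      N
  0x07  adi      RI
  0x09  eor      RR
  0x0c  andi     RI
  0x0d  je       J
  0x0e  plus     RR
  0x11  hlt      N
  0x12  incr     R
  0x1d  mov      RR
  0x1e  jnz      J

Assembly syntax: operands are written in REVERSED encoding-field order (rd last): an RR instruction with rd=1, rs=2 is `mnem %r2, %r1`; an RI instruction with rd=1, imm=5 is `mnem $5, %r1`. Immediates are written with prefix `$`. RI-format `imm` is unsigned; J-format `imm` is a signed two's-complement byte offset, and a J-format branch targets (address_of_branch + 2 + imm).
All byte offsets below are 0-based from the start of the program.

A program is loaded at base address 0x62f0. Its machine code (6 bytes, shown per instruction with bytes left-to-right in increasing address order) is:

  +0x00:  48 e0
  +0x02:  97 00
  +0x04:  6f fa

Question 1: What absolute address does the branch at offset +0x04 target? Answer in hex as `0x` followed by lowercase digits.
0x62f0

off 0x04: read 6f fa as big → 0x6ffa
  op=0x6ffa>>11=0xd ⇒ je (J)
  [10:0] imm=2042 (s11→-6) = $-6
  target = base 0x62f0 + off 0x04 + 2 + imm -6 = 0x62f0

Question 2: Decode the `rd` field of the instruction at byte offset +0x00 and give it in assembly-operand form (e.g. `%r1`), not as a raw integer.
[00] 48 e0 → 0x48e0
  opcode bits[15:11]=0x9: eor/RR
  rd: (w>>8)&0x7=0x0 → %r0
  rs: (w>>5)&0x7=0x7 → %r7

%r0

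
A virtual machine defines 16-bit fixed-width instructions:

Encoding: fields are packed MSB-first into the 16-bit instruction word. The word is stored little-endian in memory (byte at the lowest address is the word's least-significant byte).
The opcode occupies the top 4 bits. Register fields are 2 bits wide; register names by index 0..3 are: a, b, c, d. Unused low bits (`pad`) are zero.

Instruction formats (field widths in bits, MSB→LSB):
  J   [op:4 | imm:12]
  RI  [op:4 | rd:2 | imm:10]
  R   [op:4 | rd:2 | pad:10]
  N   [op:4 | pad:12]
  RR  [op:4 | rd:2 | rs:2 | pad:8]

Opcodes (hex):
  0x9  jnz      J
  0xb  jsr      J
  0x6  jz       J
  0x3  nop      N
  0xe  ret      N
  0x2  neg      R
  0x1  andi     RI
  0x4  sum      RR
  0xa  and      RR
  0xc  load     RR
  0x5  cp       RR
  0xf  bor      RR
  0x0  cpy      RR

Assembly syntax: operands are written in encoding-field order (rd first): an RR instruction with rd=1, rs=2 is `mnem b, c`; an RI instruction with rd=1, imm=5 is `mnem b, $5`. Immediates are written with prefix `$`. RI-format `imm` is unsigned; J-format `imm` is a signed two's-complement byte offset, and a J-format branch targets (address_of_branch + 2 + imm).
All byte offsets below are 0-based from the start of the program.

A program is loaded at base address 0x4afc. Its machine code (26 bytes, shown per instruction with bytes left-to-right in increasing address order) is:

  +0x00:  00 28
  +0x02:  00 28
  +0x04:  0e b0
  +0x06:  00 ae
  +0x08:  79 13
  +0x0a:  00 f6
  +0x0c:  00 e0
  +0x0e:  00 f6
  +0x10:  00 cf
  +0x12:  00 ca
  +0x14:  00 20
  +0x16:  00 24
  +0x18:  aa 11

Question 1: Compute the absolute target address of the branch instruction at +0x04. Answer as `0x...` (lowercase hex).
[04] 0e b0 → 0xb00e
  op=0xb00e>>12=0xb ⇒ jsr (J)
  imm: (w>>0)&0xfff=0xe → $14
  target = base 0x4afc + off 0x04 + 2 + imm 14 = 0x4b10

0x4b10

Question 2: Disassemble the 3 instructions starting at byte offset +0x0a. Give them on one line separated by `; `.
bor b, c; ret; bor b, c

@+0a  little-endian(00 f6) = 0xf600
  top 4b → 0xf → bor [RR]
  rd@[11:10]=0x1 ⇒ b
  rs@[9:8]=0x2 ⇒ c
@+0c  little-endian(00 e0) = 0xe000
  top 4b → 0xe → ret [N]
@+0e  little-endian(00 f6) = 0xf600
  top 4b → 0xf → bor [RR]
  rd@[11:10]=0x1 ⇒ b
  rs@[9:8]=0x2 ⇒ c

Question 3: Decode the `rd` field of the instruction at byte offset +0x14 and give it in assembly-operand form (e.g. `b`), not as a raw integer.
a

off 0x14: read 00 20 as little → 0x2000
  top 4b → 0x2 → neg [R]
  rd@[11:10]=0x0 ⇒ a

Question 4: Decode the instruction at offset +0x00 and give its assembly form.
neg c

[00] 00 28 → 0x2800
  opcode bits[15:12]=0x2: neg/R
  [11:10] rd=2 = c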